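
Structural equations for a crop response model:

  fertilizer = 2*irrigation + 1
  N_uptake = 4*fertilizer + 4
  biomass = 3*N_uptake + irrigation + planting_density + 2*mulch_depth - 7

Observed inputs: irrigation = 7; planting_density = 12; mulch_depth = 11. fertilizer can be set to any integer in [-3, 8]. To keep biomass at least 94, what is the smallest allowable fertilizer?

fertilizer = 4

Intervening on fertilizer fixes its value directly, overriding its dependence on irrigation.
Substituting into the biomass equation gives biomass = 12*fertilizer + 46.
Require 12*fertilizer + 46 ≥ 94, so fertilizer ≥ 4.
The smallest integer in [-3, 8] satisfying this is 4.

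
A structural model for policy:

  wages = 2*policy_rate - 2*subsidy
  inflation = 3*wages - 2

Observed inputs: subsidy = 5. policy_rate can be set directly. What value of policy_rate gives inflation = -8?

Substituting into the wages equation gives wages = 2*policy_rate - 10.
This gives inflation = 6*policy_rate - 32.
Solve 6*policy_rate - 32 = -8: policy_rate = (-8 + 32) / 6 = 4.

policy_rate = 4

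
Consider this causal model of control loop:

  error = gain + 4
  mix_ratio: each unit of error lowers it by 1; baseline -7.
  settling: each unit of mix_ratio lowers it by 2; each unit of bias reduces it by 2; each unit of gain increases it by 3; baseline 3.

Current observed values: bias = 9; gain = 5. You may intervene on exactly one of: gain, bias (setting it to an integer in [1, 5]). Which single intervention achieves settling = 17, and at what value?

Intervening on gain: with other inputs at their observed values, settling = 5*gain + 7. Solving for 17 gives gain = 2, within [1, 5].
Intervening on bias: settling = -2*bias + 50. Reaching 17 requires bias = 33/2, not an integer.

set gain = 2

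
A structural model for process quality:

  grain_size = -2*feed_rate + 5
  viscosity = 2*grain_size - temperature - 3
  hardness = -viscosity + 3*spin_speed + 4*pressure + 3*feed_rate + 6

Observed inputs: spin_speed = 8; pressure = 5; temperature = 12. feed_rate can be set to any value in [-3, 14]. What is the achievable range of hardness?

34 to 153

Substituting into the viscosity equation gives viscosity = -4*feed_rate - 5.
hardness becomes 7*feed_rate + 55.
Linear in feed_rate, so extremes are at the endpoints: feed_rate = -3 gives hardness = 34; feed_rate = 14 gives hardness = 153.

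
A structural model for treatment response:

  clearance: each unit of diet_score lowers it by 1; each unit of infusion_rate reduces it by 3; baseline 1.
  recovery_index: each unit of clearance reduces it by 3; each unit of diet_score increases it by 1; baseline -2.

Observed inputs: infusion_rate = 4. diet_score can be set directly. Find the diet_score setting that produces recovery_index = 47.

Substituting into the clearance equation gives clearance = -diet_score - 11.
This gives recovery_index = 4*diet_score + 31.
Solve 4*diet_score + 31 = 47: diet_score = (47 - 31) / 4 = 4.

diet_score = 4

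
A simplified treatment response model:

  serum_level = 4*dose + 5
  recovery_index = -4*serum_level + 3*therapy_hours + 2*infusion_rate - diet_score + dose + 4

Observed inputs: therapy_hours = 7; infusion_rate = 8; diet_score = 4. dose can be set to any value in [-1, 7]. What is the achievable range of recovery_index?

-88 to 32

Substituting into the recovery_index equation gives recovery_index = -15*dose + 17.
Linear in dose, so extremes are at the endpoints: dose = -1 gives recovery_index = 32; dose = 7 gives recovery_index = -88.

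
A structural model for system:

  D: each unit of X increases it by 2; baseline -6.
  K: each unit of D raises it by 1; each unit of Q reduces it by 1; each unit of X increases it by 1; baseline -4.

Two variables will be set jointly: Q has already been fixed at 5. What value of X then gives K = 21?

With Q held at 5:
Substituting into the K equation gives K = 3*X - 15.
Solve 3*X - 15 = 21: X = (21 + 15) / 3 = 12.

X = 12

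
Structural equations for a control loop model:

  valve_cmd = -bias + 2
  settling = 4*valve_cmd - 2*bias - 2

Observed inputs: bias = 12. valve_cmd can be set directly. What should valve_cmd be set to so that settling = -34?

valve_cmd = -2

Intervening on valve_cmd fixes its value directly, overriding its dependence on bias.
Substituting into the settling equation gives settling = 4*valve_cmd - 26.
Solve 4*valve_cmd - 26 = -34: valve_cmd = (-34 + 26) / 4 = -2.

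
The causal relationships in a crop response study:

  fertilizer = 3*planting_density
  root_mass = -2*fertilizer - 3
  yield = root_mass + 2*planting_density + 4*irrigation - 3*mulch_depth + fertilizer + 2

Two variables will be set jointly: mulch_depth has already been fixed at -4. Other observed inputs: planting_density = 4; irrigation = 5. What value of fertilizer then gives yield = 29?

fertilizer = 10

With mulch_depth held at -4:
Intervening on fertilizer fixes its value directly, overriding its dependence on planting_density.
Substituting into the yield equation gives yield = -fertilizer + 39.
Solve -fertilizer + 39 = 29: fertilizer = (29 - 39) / -1 = 10.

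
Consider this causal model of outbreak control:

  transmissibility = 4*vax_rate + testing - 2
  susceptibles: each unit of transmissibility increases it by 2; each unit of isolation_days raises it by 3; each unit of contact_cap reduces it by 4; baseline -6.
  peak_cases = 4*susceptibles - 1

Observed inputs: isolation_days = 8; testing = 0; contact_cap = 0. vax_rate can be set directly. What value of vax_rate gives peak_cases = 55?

Substituting into the transmissibility equation gives transmissibility = 4*vax_rate - 2.
So susceptibles = 8*vax_rate + 14.
Substituting into the peak_cases equation gives peak_cases = 32*vax_rate + 55.
Solve 32*vax_rate + 55 = 55: vax_rate = (55 - 55) / 32 = 0.

vax_rate = 0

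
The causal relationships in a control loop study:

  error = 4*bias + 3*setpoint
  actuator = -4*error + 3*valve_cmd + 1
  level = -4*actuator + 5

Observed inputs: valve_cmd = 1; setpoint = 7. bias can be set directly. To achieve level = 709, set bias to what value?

bias = 6

Substituting into the error equation gives error = 4*bias + 21.
Substituting into the actuator equation gives actuator = -16*bias - 80.
level becomes 64*bias + 325.
Solve 64*bias + 325 = 709: bias = (709 - 325) / 64 = 6.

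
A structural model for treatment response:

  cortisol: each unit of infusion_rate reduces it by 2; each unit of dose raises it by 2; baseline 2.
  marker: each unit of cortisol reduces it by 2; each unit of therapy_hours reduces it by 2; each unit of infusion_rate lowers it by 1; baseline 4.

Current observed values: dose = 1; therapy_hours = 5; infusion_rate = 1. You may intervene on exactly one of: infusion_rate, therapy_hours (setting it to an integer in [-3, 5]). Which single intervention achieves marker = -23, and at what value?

set infusion_rate = -3

Intervening on infusion_rate: with other inputs at their observed values, marker = 3*infusion_rate - 14. Solving for -23 gives infusion_rate = -3, within [-3, 5].
Intervening on therapy_hours: marker = -2*therapy_hours - 1. Reaching -23 requires therapy_hours = 11, outside [-3, 5].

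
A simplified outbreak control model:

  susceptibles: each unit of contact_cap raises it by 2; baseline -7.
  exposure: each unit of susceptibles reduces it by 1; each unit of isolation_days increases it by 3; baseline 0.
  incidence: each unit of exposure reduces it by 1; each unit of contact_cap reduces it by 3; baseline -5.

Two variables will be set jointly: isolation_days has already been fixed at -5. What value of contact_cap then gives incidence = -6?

With isolation_days held at -5:
Substituting into the exposure equation gives exposure = -2*contact_cap - 8.
This gives incidence = -contact_cap + 3.
Solve -contact_cap + 3 = -6: contact_cap = (-6 - 3) / -1 = 9.

contact_cap = 9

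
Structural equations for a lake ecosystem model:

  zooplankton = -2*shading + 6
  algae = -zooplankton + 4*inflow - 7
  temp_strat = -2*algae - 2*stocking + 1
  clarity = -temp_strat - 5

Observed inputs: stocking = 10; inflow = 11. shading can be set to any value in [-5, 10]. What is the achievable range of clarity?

Substituting into the algae equation gives algae = 2*shading + 31.
Substituting into the temp_strat equation gives temp_strat = -4*shading - 81.
Substituting into the clarity equation gives clarity = 4*shading + 76.
Linear in shading, so extremes are at the endpoints: shading = -5 gives clarity = 56; shading = 10 gives clarity = 116.

56 to 116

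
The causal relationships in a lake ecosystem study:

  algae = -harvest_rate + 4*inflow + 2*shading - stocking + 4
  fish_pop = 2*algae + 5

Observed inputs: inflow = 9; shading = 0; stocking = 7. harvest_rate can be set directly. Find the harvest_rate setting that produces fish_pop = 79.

Substituting into the algae equation gives algae = -harvest_rate + 33.
Substituting into the fish_pop equation gives fish_pop = -2*harvest_rate + 71.
Solve -2*harvest_rate + 71 = 79: harvest_rate = (79 - 71) / -2 = -4.

harvest_rate = -4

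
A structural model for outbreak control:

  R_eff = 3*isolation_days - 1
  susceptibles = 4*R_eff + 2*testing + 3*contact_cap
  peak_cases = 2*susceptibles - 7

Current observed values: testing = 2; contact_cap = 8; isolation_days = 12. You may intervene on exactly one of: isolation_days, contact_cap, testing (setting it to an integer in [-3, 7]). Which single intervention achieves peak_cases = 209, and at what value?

Intervening on isolation_days: with other inputs at their observed values, peak_cases = 24*isolation_days + 41. Solving for 209 gives isolation_days = 7, within [-3, 7].
Intervening on contact_cap: peak_cases = 6*contact_cap + 281. Reaching 209 requires contact_cap = -12, outside [-3, 7].
Intervening on testing: peak_cases = 4*testing + 321. Reaching 209 requires testing = -28, outside [-3, 7].

set isolation_days = 7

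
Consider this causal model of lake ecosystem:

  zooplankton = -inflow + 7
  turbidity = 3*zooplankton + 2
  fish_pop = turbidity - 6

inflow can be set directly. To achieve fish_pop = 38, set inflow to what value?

inflow = -7

Substituting into the turbidity equation gives turbidity = -3*inflow + 23.
This gives fish_pop = -3*inflow + 17.
Solve -3*inflow + 17 = 38: inflow = (38 - 17) / -3 = -7.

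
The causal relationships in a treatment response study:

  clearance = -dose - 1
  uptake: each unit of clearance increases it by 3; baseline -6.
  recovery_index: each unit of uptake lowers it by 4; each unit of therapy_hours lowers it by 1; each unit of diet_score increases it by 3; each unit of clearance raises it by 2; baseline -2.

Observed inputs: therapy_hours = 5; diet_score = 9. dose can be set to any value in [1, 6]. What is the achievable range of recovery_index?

Substituting into the uptake equation gives uptake = -3*dose - 9.
Substituting into the recovery_index equation gives recovery_index = 10*dose + 54.
Linear in dose, so extremes are at the endpoints: dose = 1 gives recovery_index = 64; dose = 6 gives recovery_index = 114.

64 to 114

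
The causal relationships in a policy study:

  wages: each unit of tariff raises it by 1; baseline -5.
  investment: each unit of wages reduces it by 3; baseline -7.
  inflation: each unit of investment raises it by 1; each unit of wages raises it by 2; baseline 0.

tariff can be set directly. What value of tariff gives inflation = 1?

Substituting into the investment equation gives investment = -3*tariff + 8.
Substituting into the inflation equation gives inflation = -tariff - 2.
Solve -tariff - 2 = 1: tariff = (1 + 2) / -1 = -3.

tariff = -3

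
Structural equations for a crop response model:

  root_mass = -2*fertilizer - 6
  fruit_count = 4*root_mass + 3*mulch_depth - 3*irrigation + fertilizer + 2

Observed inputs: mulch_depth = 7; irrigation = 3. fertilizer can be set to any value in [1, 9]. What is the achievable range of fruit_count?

-73 to -17

Substituting into the fruit_count equation gives fruit_count = -7*fertilizer - 10.
Linear in fertilizer, so extremes are at the endpoints: fertilizer = 1 gives fruit_count = -17; fertilizer = 9 gives fruit_count = -73.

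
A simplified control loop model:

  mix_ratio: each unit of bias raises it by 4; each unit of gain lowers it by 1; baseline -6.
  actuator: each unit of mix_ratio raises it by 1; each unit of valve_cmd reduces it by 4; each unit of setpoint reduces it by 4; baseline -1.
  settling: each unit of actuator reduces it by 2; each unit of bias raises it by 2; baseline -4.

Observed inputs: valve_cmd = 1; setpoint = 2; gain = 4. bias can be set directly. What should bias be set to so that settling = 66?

bias = -4

Substituting into the mix_ratio equation gives mix_ratio = 4*bias - 10.
This gives actuator = 4*bias - 23.
Substituting into the settling equation gives settling = -6*bias + 42.
Solve -6*bias + 42 = 66: bias = (66 - 42) / -6 = -4.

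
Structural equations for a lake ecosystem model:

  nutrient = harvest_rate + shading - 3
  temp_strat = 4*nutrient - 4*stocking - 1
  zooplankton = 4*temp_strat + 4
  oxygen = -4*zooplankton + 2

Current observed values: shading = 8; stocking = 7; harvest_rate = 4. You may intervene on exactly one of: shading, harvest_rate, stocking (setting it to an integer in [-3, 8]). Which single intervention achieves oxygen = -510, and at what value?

Intervening on shading: oxygen = -64*shading + 386. Reaching -510 requires shading = 14, outside [-3, 8].
Intervening on harvest_rate: oxygen = -64*harvest_rate + 130. Reaching -510 requires harvest_rate = 10, outside [-3, 8].
Intervening on stocking: with other inputs at their observed values, oxygen = 64*stocking - 574. Solving for -510 gives stocking = 1, within [-3, 8].

set stocking = 1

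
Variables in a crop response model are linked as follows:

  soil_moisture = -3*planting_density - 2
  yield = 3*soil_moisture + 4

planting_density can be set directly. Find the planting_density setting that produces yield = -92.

planting_density = 10

Substituting into the yield equation gives yield = -9*planting_density - 2.
Solve -9*planting_density - 2 = -92: planting_density = (-92 + 2) / -9 = 10.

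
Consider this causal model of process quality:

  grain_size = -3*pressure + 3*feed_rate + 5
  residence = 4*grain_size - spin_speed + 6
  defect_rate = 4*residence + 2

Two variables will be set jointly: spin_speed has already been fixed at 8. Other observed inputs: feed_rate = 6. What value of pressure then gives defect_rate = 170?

pressure = 4

With spin_speed held at 8:
Substituting into the grain_size equation gives grain_size = -3*pressure + 23.
This gives residence = -12*pressure + 90.
Substituting into the defect_rate equation gives defect_rate = -48*pressure + 362.
Solve -48*pressure + 362 = 170: pressure = (170 - 362) / -48 = 4.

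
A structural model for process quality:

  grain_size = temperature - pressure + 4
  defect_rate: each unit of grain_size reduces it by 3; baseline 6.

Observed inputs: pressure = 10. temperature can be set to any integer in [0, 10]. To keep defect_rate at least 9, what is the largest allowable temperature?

temperature = 5

Substituting into the grain_size equation gives grain_size = temperature - 6.
Substituting into the defect_rate equation gives defect_rate = -3*temperature + 24.
Require -3*temperature + 24 ≥ 9, so temperature ≤ 5.
The largest integer in [0, 10] satisfying this is 5.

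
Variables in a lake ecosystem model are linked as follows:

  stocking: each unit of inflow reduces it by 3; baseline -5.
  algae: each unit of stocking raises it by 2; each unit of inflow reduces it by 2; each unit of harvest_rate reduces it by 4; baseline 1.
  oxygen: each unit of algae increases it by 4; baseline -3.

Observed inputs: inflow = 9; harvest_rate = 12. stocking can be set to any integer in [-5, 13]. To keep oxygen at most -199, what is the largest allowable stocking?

stocking = 8

Intervening on stocking fixes its value directly, overriding its dependence on inflow.
Substituting into the algae equation gives algae = 2*stocking - 65.
Substituting into the oxygen equation gives oxygen = 8*stocking - 263.
Require 8*stocking - 263 ≤ -199, so stocking ≤ 8.
The largest integer in [-5, 13] satisfying this is 8.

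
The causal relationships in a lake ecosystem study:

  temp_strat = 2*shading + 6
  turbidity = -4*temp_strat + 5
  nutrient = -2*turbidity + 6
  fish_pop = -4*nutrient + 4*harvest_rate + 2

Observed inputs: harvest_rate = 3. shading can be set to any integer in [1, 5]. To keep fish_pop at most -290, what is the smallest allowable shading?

shading = 2

Substituting into the turbidity equation gives turbidity = -8*shading - 19.
So nutrient = 16*shading + 44.
fish_pop becomes -64*shading - 162.
Require -64*shading - 162 ≤ -290, so shading ≥ 2.
The smallest integer in [1, 5] satisfying this is 2.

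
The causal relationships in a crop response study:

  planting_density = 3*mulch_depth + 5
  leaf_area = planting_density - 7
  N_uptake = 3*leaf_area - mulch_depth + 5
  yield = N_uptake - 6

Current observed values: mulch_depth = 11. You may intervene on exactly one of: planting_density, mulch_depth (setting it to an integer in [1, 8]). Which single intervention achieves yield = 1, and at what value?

Intervening on planting_density: yield = 3*planting_density - 33. Reaching 1 requires planting_density = 34/3, not an integer.
Intervening on mulch_depth: with other inputs at their observed values, yield = 8*mulch_depth - 7. Solving for 1 gives mulch_depth = 1, within [1, 8].

set mulch_depth = 1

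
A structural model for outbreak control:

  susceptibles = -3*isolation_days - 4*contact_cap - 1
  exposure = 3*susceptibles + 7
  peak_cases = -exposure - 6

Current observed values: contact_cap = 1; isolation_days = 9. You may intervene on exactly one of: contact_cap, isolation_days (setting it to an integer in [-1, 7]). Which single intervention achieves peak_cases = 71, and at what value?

set contact_cap = 0

Intervening on contact_cap: with other inputs at their observed values, peak_cases = 12*contact_cap + 71. Solving for 71 gives contact_cap = 0, within [-1, 7].
Intervening on isolation_days: peak_cases = 9*isolation_days + 2. Reaching 71 requires isolation_days = 23/3, not an integer.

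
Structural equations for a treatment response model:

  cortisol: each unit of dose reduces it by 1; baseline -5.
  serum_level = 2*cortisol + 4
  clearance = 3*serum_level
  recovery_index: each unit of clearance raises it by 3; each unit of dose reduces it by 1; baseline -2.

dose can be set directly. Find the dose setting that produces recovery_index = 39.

dose = -5

Substituting into the serum_level equation gives serum_level = -2*dose - 6.
This gives clearance = -6*dose - 18.
recovery_index becomes -19*dose - 56.
Solve -19*dose - 56 = 39: dose = (39 + 56) / -19 = -5.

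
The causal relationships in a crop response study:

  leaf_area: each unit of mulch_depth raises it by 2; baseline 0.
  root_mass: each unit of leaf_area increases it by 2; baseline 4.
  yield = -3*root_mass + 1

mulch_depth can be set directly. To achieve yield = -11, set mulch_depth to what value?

mulch_depth = 0

Substituting into the root_mass equation gives root_mass = 4*mulch_depth + 4.
So yield = -12*mulch_depth - 11.
Solve -12*mulch_depth - 11 = -11: mulch_depth = (-11 + 11) / -12 = 0.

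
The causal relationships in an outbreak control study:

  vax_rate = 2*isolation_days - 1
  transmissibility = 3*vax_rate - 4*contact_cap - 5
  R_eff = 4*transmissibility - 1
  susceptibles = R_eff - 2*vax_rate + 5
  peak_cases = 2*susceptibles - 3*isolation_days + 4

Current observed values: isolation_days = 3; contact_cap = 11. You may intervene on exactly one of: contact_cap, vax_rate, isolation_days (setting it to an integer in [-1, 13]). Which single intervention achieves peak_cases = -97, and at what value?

Intervening on contact_cap: with other inputs at their observed values, peak_cases = -32*contact_cap + 63. Solving for -97 gives contact_cap = 5, within [-1, 13].
Intervening on vax_rate: peak_cases = 20*vax_rate - 389. Reaching -97 requires vax_rate = 73/5, not an integer.
Intervening on isolation_days: peak_cases = 37*isolation_days - 400. Reaching -97 requires isolation_days = 303/37, not an integer.

set contact_cap = 5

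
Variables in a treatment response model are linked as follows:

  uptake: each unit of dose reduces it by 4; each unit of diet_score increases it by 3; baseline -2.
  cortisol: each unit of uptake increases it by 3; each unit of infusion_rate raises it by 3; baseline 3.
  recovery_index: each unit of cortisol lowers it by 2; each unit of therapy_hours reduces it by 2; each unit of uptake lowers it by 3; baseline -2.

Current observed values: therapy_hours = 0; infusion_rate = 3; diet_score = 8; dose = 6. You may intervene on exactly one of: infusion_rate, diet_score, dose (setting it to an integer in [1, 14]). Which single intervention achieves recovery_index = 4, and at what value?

set infusion_rate = 1

Intervening on infusion_rate: with other inputs at their observed values, recovery_index = -6*infusion_rate + 10. Solving for 4 gives infusion_rate = 1, within [1, 14].
Intervening on diet_score: recovery_index = -27*diet_score + 208. Reaching 4 requires diet_score = 68/9, not an integer.
Intervening on dose: recovery_index = 36*dose - 224. Reaching 4 requires dose = 19/3, not an integer.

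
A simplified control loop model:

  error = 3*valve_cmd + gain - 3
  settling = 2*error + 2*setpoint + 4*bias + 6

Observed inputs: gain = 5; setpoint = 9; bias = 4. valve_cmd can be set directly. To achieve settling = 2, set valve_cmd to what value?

valve_cmd = -7

Substituting into the error equation gives error = 3*valve_cmd + 2.
Substituting into the settling equation gives settling = 6*valve_cmd + 44.
Solve 6*valve_cmd + 44 = 2: valve_cmd = (2 - 44) / 6 = -7.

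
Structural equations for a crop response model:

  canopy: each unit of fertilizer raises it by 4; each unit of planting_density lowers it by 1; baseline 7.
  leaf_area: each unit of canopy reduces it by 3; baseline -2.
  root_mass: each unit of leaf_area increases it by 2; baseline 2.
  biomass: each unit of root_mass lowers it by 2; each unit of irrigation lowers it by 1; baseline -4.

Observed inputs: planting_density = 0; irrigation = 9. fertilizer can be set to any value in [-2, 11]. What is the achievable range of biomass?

Substituting into the canopy equation gives canopy = 4*fertilizer + 7.
leaf_area becomes -12*fertilizer - 23.
Substituting into the root_mass equation gives root_mass = -24*fertilizer - 44.
biomass becomes 48*fertilizer + 75.
Linear in fertilizer, so extremes are at the endpoints: fertilizer = -2 gives biomass = -21; fertilizer = 11 gives biomass = 603.

-21 to 603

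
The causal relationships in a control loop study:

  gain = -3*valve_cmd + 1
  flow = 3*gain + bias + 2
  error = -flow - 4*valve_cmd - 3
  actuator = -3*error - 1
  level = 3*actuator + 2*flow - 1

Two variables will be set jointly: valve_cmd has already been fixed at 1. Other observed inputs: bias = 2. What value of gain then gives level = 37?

gain = -2

With valve_cmd held at 1:
Intervening on gain fixes its value directly, overriding its dependence on valve_cmd.
Substituting into the flow equation gives flow = 3*gain + 4.
Substituting into the error equation gives error = -3*gain - 11.
Substituting into the actuator equation gives actuator = 9*gain + 32.
So level = 33*gain + 103.
Solve 33*gain + 103 = 37: gain = (37 - 103) / 33 = -2.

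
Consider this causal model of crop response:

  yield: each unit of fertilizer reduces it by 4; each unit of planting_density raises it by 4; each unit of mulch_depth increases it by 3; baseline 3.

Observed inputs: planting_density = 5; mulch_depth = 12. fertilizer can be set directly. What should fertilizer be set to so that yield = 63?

Substituting into the yield equation gives yield = -4*fertilizer + 59.
Solve -4*fertilizer + 59 = 63: fertilizer = (63 - 59) / -4 = -1.

fertilizer = -1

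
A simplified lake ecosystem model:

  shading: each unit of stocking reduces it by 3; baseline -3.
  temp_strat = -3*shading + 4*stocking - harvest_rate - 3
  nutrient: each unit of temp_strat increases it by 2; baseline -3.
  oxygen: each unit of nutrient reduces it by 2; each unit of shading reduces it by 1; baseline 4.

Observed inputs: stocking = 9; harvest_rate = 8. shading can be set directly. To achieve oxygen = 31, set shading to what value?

shading = 11

Intervening on shading fixes its value directly, overriding its dependence on stocking.
Substituting into the temp_strat equation gives temp_strat = -3*shading + 25.
nutrient becomes -6*shading + 47.
This gives oxygen = 11*shading - 90.
Solve 11*shading - 90 = 31: shading = (31 + 90) / 11 = 11.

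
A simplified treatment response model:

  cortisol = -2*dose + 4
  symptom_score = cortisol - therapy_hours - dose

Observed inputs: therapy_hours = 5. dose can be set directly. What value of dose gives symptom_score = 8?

dose = -3

Substituting into the symptom_score equation gives symptom_score = -3*dose - 1.
Solve -3*dose - 1 = 8: dose = (8 + 1) / -3 = -3.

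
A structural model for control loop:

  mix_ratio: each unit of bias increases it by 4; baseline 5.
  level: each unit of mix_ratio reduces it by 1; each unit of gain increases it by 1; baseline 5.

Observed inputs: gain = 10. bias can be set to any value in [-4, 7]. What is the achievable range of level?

Substituting into the level equation gives level = -4*bias + 10.
Linear in bias, so extremes are at the endpoints: bias = -4 gives level = 26; bias = 7 gives level = -18.

-18 to 26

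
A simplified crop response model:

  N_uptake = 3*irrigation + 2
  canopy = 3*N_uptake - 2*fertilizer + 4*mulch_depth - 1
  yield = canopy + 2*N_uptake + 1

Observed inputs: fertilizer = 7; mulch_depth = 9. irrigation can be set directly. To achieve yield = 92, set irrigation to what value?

Substituting into the canopy equation gives canopy = 9*irrigation + 27.
yield becomes 15*irrigation + 32.
Solve 15*irrigation + 32 = 92: irrigation = (92 - 32) / 15 = 4.

irrigation = 4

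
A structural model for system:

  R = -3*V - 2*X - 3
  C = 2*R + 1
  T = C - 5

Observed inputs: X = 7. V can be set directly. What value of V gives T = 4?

V = -7

Substituting into the R equation gives R = -3*V - 17.
Substituting into the C equation gives C = -6*V - 33.
So T = -6*V - 38.
Solve -6*V - 38 = 4: V = (4 + 38) / -6 = -7.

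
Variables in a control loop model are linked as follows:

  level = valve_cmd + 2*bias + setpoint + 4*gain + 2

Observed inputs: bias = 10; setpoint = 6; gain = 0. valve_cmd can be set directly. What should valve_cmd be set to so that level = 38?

Substituting into the level equation gives level = valve_cmd + 28.
Solve valve_cmd + 28 = 38: valve_cmd = (38 - 28) / 1 = 10.

valve_cmd = 10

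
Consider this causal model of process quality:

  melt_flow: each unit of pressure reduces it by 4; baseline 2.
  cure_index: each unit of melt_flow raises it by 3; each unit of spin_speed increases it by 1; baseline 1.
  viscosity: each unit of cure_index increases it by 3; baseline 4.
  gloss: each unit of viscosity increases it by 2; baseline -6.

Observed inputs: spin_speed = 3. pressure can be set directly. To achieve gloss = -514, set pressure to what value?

pressure = 8

Substituting into the cure_index equation gives cure_index = -12*pressure + 10.
viscosity becomes -36*pressure + 34.
This gives gloss = -72*pressure + 62.
Solve -72*pressure + 62 = -514: pressure = (-514 - 62) / -72 = 8.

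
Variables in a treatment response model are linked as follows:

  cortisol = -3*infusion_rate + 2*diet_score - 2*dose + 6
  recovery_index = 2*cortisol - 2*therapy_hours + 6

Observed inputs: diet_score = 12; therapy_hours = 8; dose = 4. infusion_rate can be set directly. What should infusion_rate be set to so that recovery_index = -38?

infusion_rate = 12

Substituting into the cortisol equation gives cortisol = -3*infusion_rate + 22.
This gives recovery_index = -6*infusion_rate + 34.
Solve -6*infusion_rate + 34 = -38: infusion_rate = (-38 - 34) / -6 = 12.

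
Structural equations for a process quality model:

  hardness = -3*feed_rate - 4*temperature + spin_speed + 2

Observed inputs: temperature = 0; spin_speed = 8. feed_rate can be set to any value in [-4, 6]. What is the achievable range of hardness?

-8 to 22

Substituting into the hardness equation gives hardness = -3*feed_rate + 10.
Linear in feed_rate, so extremes are at the endpoints: feed_rate = -4 gives hardness = 22; feed_rate = 6 gives hardness = -8.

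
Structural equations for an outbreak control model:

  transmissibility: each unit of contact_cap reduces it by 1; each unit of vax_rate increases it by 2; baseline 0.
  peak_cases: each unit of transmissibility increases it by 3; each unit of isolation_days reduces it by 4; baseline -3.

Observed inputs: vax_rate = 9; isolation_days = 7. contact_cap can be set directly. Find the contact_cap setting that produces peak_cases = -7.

contact_cap = 10

Substituting into the transmissibility equation gives transmissibility = -contact_cap + 18.
Substituting into the peak_cases equation gives peak_cases = -3*contact_cap + 23.
Solve -3*contact_cap + 23 = -7: contact_cap = (-7 - 23) / -3 = 10.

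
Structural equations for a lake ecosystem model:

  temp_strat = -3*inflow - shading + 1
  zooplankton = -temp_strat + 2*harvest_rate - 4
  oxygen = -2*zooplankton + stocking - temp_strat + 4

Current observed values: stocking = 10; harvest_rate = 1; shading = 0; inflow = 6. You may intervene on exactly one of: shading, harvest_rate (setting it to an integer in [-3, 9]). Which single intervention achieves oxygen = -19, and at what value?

set harvest_rate = 6

Intervening on shading: oxygen = -shading + 1. Reaching -19 requires shading = 20, outside [-3, 9].
Intervening on harvest_rate: with other inputs at their observed values, oxygen = -4*harvest_rate + 5. Solving for -19 gives harvest_rate = 6, within [-3, 9].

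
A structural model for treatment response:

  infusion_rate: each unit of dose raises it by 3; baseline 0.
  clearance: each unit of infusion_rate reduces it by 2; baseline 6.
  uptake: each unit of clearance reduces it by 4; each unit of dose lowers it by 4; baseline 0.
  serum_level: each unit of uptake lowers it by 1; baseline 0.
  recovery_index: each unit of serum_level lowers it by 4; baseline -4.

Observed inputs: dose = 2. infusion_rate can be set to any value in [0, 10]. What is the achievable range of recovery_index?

Intervening on infusion_rate fixes its value directly, overriding its dependence on dose.
Substituting into the uptake equation gives uptake = 8*infusion_rate - 32.
So serum_level = -8*infusion_rate + 32.
Substituting into the recovery_index equation gives recovery_index = 32*infusion_rate - 132.
Linear in infusion_rate, so extremes are at the endpoints: infusion_rate = 0 gives recovery_index = -132; infusion_rate = 10 gives recovery_index = 188.

-132 to 188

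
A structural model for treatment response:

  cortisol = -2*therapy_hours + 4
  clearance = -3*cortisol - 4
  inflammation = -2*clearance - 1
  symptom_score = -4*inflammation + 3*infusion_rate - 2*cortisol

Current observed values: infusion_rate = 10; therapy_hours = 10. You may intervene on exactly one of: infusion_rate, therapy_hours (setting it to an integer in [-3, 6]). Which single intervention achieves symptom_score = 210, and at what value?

set therapy_hours = 6

Intervening on infusion_rate: symptom_score = 3*infusion_rate + 388. Reaching 210 requires infusion_rate = -178/3, not an integer.
Intervening on therapy_hours: with other inputs at their observed values, symptom_score = 52*therapy_hours - 102. Solving for 210 gives therapy_hours = 6, within [-3, 6].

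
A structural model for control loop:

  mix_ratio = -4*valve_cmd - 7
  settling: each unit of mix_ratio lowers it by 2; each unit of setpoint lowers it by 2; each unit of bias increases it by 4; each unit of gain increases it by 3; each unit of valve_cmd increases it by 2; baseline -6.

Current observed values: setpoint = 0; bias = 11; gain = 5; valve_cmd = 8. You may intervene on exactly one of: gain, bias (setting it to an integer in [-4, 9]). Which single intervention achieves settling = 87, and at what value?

set bias = -4

Intervening on gain: settling = 3*gain + 132. Reaching 87 requires gain = -15, outside [-4, 9].
Intervening on bias: with other inputs at their observed values, settling = 4*bias + 103. Solving for 87 gives bias = -4, within [-4, 9].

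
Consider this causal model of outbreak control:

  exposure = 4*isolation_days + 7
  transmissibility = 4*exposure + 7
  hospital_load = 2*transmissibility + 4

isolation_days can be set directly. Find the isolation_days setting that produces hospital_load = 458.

isolation_days = 12

Substituting into the transmissibility equation gives transmissibility = 16*isolation_days + 35.
So hospital_load = 32*isolation_days + 74.
Solve 32*isolation_days + 74 = 458: isolation_days = (458 - 74) / 32 = 12.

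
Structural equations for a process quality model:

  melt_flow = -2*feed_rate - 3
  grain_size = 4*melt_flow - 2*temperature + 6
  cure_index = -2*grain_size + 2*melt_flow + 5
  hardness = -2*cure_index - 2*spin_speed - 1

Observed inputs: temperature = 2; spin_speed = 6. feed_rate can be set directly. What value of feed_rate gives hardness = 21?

Substituting into the grain_size equation gives grain_size = -8*feed_rate - 10.
cure_index becomes 12*feed_rate + 19.
Substituting into the hardness equation gives hardness = -24*feed_rate - 51.
Solve -24*feed_rate - 51 = 21: feed_rate = (21 + 51) / -24 = -3.

feed_rate = -3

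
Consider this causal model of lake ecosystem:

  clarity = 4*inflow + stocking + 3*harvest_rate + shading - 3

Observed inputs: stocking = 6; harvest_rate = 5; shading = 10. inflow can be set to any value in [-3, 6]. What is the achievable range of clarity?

16 to 52

Substituting into the clarity equation gives clarity = 4*inflow + 28.
Linear in inflow, so extremes are at the endpoints: inflow = -3 gives clarity = 16; inflow = 6 gives clarity = 52.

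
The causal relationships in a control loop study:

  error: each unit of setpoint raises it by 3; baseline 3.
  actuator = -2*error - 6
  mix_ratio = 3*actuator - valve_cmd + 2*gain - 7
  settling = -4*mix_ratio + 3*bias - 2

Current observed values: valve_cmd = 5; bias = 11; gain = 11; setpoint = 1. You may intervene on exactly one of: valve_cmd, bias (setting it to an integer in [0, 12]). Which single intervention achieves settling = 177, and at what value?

set bias = 1

Intervening on valve_cmd: settling = 4*valve_cmd + 187. Reaching 177 requires valve_cmd = -5/2, not an integer.
Intervening on bias: with other inputs at their observed values, settling = 3*bias + 174. Solving for 177 gives bias = 1, within [0, 12].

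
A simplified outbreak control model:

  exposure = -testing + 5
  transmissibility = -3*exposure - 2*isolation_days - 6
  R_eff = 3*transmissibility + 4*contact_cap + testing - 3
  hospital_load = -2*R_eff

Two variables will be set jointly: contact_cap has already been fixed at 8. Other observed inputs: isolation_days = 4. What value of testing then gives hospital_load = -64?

With contact_cap held at 8:
Substituting into the transmissibility equation gives transmissibility = 3*testing - 29.
This gives R_eff = 10*testing - 58.
hospital_load becomes -20*testing + 116.
Solve -20*testing + 116 = -64: testing = (-64 - 116) / -20 = 9.

testing = 9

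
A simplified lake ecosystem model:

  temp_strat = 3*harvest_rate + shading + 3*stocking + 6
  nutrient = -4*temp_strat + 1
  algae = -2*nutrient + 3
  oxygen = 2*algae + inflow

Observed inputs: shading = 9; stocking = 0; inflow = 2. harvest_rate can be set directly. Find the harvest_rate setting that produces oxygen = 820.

Substituting into the temp_strat equation gives temp_strat = 3*harvest_rate + 15.
This gives nutrient = -12*harvest_rate - 59.
This gives algae = 24*harvest_rate + 121.
Substituting into the oxygen equation gives oxygen = 48*harvest_rate + 244.
Solve 48*harvest_rate + 244 = 820: harvest_rate = (820 - 244) / 48 = 12.

harvest_rate = 12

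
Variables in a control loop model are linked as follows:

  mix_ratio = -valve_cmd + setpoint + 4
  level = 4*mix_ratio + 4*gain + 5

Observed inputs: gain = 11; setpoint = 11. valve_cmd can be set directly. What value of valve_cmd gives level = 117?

Substituting into the mix_ratio equation gives mix_ratio = -valve_cmd + 15.
So level = -4*valve_cmd + 109.
Solve -4*valve_cmd + 109 = 117: valve_cmd = (117 - 109) / -4 = -2.

valve_cmd = -2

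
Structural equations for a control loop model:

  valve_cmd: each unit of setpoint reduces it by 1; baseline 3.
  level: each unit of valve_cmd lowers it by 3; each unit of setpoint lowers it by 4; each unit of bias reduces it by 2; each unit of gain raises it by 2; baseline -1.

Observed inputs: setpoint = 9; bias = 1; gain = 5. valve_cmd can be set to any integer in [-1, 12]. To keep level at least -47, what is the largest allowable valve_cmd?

Intervening on valve_cmd fixes its value directly, overriding its dependence on setpoint.
Substituting into the level equation gives level = -3*valve_cmd - 29.
Require -3*valve_cmd - 29 ≥ -47, so valve_cmd ≤ 6.
The largest integer in [-1, 12] satisfying this is 6.

valve_cmd = 6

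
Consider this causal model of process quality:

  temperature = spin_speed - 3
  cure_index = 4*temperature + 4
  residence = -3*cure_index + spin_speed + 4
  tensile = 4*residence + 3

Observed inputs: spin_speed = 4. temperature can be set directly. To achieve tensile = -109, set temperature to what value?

Intervening on temperature fixes its value directly, overriding its dependence on spin_speed.
Substituting into the residence equation gives residence = -12*temperature - 4.
tensile becomes -48*temperature - 13.
Solve -48*temperature - 13 = -109: temperature = (-109 + 13) / -48 = 2.

temperature = 2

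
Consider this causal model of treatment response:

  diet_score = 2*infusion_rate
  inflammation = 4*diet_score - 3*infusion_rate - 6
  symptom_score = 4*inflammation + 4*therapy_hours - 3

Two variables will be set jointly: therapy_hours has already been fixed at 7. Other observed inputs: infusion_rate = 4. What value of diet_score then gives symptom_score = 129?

diet_score = 11

With therapy_hours held at 7:
Intervening on diet_score fixes its value directly, overriding its dependence on infusion_rate.
Substituting into the inflammation equation gives inflammation = 4*diet_score - 18.
Substituting into the symptom_score equation gives symptom_score = 16*diet_score - 47.
Solve 16*diet_score - 47 = 129: diet_score = (129 + 47) / 16 = 11.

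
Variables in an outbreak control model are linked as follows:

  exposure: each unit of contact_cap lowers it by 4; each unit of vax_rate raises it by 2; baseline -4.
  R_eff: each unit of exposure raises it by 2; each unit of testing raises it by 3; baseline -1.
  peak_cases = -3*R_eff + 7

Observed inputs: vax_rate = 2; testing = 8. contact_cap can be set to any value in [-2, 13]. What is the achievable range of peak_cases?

-110 to 250

Substituting into the exposure equation gives exposure = -4*contact_cap.
Substituting into the R_eff equation gives R_eff = -8*contact_cap + 23.
Substituting into the peak_cases equation gives peak_cases = 24*contact_cap - 62.
Linear in contact_cap, so extremes are at the endpoints: contact_cap = -2 gives peak_cases = -110; contact_cap = 13 gives peak_cases = 250.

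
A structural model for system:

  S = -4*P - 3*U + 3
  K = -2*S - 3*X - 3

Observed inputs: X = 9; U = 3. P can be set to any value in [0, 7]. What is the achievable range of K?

Substituting into the S equation gives S = -4*P - 6.
Substituting into the K equation gives K = 8*P - 18.
Linear in P, so extremes are at the endpoints: P = 0 gives K = -18; P = 7 gives K = 38.

-18 to 38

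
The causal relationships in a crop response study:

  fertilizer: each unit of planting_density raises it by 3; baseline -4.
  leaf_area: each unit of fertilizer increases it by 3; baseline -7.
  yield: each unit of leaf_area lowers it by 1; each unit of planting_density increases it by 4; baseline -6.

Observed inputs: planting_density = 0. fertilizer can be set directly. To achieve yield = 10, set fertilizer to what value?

fertilizer = -3

Intervening on fertilizer fixes its value directly, overriding its dependence on planting_density.
Substituting into the yield equation gives yield = -3*fertilizer + 1.
Solve -3*fertilizer + 1 = 10: fertilizer = (10 - 1) / -3 = -3.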